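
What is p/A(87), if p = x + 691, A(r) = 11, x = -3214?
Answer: -2523/11 ≈ -229.36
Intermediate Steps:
p = -2523 (p = -3214 + 691 = -2523)
p/A(87) = -2523/11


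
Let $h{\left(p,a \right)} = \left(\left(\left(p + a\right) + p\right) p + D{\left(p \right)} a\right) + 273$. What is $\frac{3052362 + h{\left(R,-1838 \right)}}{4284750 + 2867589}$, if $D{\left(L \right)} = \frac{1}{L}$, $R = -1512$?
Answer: $\frac{7865409043}{5407168284} \approx 1.4546$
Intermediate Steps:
$h{\left(p,a \right)} = 273 + \frac{a}{p} + p \left(a + 2 p\right)$ ($h{\left(p,a \right)} = \left(\left(\left(p + a\right) + p\right) p + \frac{a}{p}\right) + 273 = \left(\left(\left(a + p\right) + p\right) p + \frac{a}{p}\right) + 273 = \left(\left(a + 2 p\right) p + \frac{a}{p}\right) + 273 = \left(p \left(a + 2 p\right) + \frac{a}{p}\right) + 273 = \left(\frac{a}{p} + p \left(a + 2 p\right)\right) + 273 = 273 + \frac{a}{p} + p \left(a + 2 p\right)$)
$\frac{3052362 + h{\left(R,-1838 \right)}}{4284750 + 2867589} = \frac{3052362 + \left(273 + 2 \left(-1512\right)^{2} - -2779056 - \frac{1838}{-1512}\right)}{4284750 + 2867589} = \frac{3052362 + \left(273 + 2 \cdot 2286144 + 2779056 - - \frac{919}{756}\right)}{7152339} = \left(3052362 + \left(273 + 4572288 + 2779056 + \frac{919}{756}\right)\right) \frac{1}{7152339} = \left(3052362 + \frac{5557823371}{756}\right) \frac{1}{7152339} = \frac{7865409043}{756} \cdot \frac{1}{7152339} = \frac{7865409043}{5407168284}$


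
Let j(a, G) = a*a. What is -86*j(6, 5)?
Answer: -3096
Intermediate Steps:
j(a, G) = a²
-86*j(6, 5) = -86*6² = -86*36 = -3096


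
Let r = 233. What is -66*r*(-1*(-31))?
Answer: -476718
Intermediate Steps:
-66*r*(-1*(-31)) = -15378*(-1*(-31)) = -15378*31 = -66*7223 = -476718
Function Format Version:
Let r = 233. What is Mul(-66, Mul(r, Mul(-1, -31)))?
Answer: -476718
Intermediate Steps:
Mul(-66, Mul(r, Mul(-1, -31))) = Mul(-66, Mul(233, Mul(-1, -31))) = Mul(-66, Mul(233, 31)) = Mul(-66, 7223) = -476718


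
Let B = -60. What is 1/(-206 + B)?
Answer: -1/266 ≈ -0.0037594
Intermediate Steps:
1/(-206 + B) = 1/(-206 - 60) = 1/(-266) = -1/266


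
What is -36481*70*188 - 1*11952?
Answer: -480101912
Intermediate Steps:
-36481*70*188 - 1*11952 = -36481/(1/13160) - 11952 = -36481/1/13160 - 11952 = -36481*13160 - 11952 = -480089960 - 11952 = -480101912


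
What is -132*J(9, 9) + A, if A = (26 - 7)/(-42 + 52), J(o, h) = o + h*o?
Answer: -118781/10 ≈ -11878.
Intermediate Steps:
A = 19/10 ≈ 1.9000
-132*J(9, 9) + A = -1188*(1 + 9) + 19/10 = -1188*10 + 19/10 = -132*90 + 19/10 = -11880 + 19/10 = -118781/10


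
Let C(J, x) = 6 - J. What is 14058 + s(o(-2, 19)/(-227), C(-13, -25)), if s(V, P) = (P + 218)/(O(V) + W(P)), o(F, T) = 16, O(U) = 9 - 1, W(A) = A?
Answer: 126601/9 ≈ 14067.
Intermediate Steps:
O(U) = 8
s(V, P) = (218 + P)/(8 + P) (s(V, P) = (P + 218)/(8 + P) = (218 + P)/(8 + P))
14058 + s(o(-2, 19)/(-227), C(-13, -25)) = 14058 + (218 + (6 - 1*(-13)))/(8 + (6 - 1*(-13))) = 14058 + (218 + (6 + 13))/(8 + (6 + 13)) = 14058 + (218 + 19)/(8 + 19) = 14058 + 237/27 = 14058 + (1/27)*237 = 14058 + 79/9 = 126601/9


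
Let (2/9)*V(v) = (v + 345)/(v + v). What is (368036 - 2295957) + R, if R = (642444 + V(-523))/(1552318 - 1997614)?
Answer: -299328991685187/155259872 ≈ -1.9279e+6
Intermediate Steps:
V(v) = 9*(345 + v)/(4*v) (V(v) = 9*((v + 345)/(v + v))/2 = 9*((345 + v)/((2*v)))/2 = 9*((345 + v)*(1/(2*v)))/2 = 9*((345 + v)/(2*v))/2 = 9*(345 + v)/(4*v))
R = -223999075/155259872 (R = (642444 + (9/4)*(345 - 523)/(-523))/(1552318 - 1997614) = (642444 + (9/4)*(-1/523)*(-178))/(-445296) = (642444 + 801/1046)*(-1/445296) = (671997225/1046)*(-1/445296) = -223999075/155259872 ≈ -1.4427)
(368036 - 2295957) + R = (368036 - 2295957) - 223999075/155259872 = -1927921 - 223999075/155259872 = -299328991685187/155259872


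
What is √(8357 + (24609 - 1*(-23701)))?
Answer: √56667 ≈ 238.05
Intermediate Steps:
√(8357 + (24609 - 1*(-23701))) = √(8357 + (24609 + 23701)) = √(8357 + 48310) = √56667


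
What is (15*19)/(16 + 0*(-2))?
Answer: 285/16 ≈ 17.813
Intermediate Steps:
(15*19)/(16 + 0*(-2)) = 285/(16 + 0) = 285/16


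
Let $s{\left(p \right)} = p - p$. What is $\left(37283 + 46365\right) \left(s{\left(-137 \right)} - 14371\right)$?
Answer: $-1202105408$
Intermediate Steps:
$s{\left(p \right)} = 0$
$\left(37283 + 46365\right) \left(s{\left(-137 \right)} - 14371\right) = \left(37283 + 46365\right) \left(0 - 14371\right) = 83648 \left(-14371\right) = -1202105408$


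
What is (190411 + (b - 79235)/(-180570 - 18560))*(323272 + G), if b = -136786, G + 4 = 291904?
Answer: 11662664064909286/99565 ≈ 1.1714e+11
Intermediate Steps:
G = 291900 (G = -4 + 291904 = 291900)
(190411 + (b - 79235)/(-180570 - 18560))*(323272 + G) = (190411 + (-136786 - 79235)/(-180570 - 18560))*(323272 + 291900) = (190411 - 216021/(-199130))*615172 = (190411 - 216021*(-1/199130))*615172 = (190411 + 216021/199130)*615172 = (37916758451/199130)*615172 = 11662664064909286/99565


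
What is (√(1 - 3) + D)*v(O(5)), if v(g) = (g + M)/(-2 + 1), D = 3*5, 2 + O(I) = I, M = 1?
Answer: -60 - 4*I*√2 ≈ -60.0 - 5.6569*I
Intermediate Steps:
O(I) = -2 + I
D = 15
v(g) = -1 - g (v(g) = (g + 1)/(-2 + 1) = (1 + g)/(-1) = (1 + g)*(-1) = -1 - g)
(√(1 - 3) + D)*v(O(5)) = (√(1 - 3) + 15)*(-1 - (-2 + 5)) = (√(-2) + 15)*(-1 - 1*3) = (I*√2 + 15)*(-1 - 3) = (15 + I*√2)*(-4) = -60 - 4*I*√2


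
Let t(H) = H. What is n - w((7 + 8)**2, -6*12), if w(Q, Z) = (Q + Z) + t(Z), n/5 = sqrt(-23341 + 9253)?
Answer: -81 + 10*I*sqrt(3522) ≈ -81.0 + 593.46*I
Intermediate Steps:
n = 10*I*sqrt(3522) (n = 5*sqrt(-23341 + 9253) = 5*sqrt(-14088) = 5*(2*I*sqrt(3522)) = 10*I*sqrt(3522) ≈ 593.46*I)
w(Q, Z) = Q + 2*Z (w(Q, Z) = (Q + Z) + Z = Q + 2*Z)
n - w((7 + 8)**2, -6*12) = 10*I*sqrt(3522) - ((7 + 8)**2 + 2*(-6*12)) = 10*I*sqrt(3522) - (15**2 + 2*(-72)) = 10*I*sqrt(3522) - (225 - 144) = 10*I*sqrt(3522) - 1*81 = 10*I*sqrt(3522) - 81 = -81 + 10*I*sqrt(3522)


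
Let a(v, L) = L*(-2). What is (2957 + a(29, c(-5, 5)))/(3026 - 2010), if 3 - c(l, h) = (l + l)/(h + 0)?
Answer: 2947/1016 ≈ 2.9006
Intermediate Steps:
c(l, h) = 3 - 2*l/h (c(l, h) = 3 - (l + l)/(h + 0) = 3 - 2*l/h)
a(v, L) = -2*L
(2957 + a(29, c(-5, 5)))/(3026 - 2010) = (2957 - 2*(3 - 2*(-5)/5))/(3026 - 2010) = (2957 - 2*(3 - 2*(-5)*⅕))/1016 = (2957 - 2*(3 + 2))*(1/1016) = (2957 - 2*5)*(1/1016) = (2957 - 10)*(1/1016) = 2947*(1/1016) = 2947/1016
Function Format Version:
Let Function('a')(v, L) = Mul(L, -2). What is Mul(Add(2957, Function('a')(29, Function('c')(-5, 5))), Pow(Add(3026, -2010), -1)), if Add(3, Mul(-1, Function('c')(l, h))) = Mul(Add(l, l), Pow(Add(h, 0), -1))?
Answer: Rational(2947, 1016) ≈ 2.9006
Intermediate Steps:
Function('c')(l, h) = Add(3, Mul(-2, l, Pow(h, -1))) (Function('c')(l, h) = Add(3, Mul(-1, Mul(Add(l, l), Pow(Add(h, 0), -1)))) = Add(3, Mul(-1, Mul(Mul(2, l), Pow(h, -1)))) = Add(3, Mul(-1, Mul(2, l, Pow(h, -1)))) = Add(3, Mul(-2, l, Pow(h, -1))))
Function('a')(v, L) = Mul(-2, L)
Mul(Add(2957, Function('a')(29, Function('c')(-5, 5))), Pow(Add(3026, -2010), -1)) = Mul(Add(2957, Mul(-2, Add(3, Mul(-2, -5, Pow(5, -1))))), Pow(Add(3026, -2010), -1)) = Mul(Add(2957, Mul(-2, Add(3, Mul(-2, -5, Rational(1, 5))))), Pow(1016, -1)) = Mul(Add(2957, Mul(-2, Add(3, 2))), Rational(1, 1016)) = Mul(Add(2957, Mul(-2, 5)), Rational(1, 1016)) = Mul(Add(2957, -10), Rational(1, 1016)) = Mul(2947, Rational(1, 1016)) = Rational(2947, 1016)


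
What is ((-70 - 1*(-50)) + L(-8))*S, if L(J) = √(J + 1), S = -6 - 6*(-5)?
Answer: -480 + 24*I*√7 ≈ -480.0 + 63.498*I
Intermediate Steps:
S = 24 (S = -6 + 30 = 24)
L(J) = √(1 + J)
((-70 - 1*(-50)) + L(-8))*S = ((-70 - 1*(-50)) + √(1 - 8))*24 = ((-70 + 50) + √(-7))*24 = (-20 + I*√7)*24 = -480 + 24*I*√7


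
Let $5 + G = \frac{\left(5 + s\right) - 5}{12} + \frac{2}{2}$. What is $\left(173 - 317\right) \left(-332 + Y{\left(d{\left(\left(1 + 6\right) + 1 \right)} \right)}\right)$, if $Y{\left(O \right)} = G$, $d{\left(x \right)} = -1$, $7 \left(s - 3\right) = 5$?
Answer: $\frac{338376}{7} \approx 48339.0$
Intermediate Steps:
$s = \frac{26}{7}$ ($s = 3 + \frac{1}{7} \cdot 5 = 3 + \frac{5}{7} = \frac{26}{7} \approx 3.7143$)
$G = - \frac{155}{42}$ ($G = -5 + \left(\frac{\left(5 + \frac{26}{7}\right) - 5}{12} + \frac{2}{2}\right) = -5 + \left(\left(\frac{61}{7} - 5\right) \frac{1}{12} + 2 \cdot \frac{1}{2}\right) = -5 + \left(\frac{26}{7} \cdot \frac{1}{12} + 1\right) = -5 + \left(\frac{13}{42} + 1\right) = -5 + \frac{55}{42} = - \frac{155}{42} \approx -3.6905$)
$Y{\left(O \right)} = - \frac{155}{42}$
$\left(173 - 317\right) \left(-332 + Y{\left(d{\left(\left(1 + 6\right) + 1 \right)} \right)}\right) = \left(173 - 317\right) \left(-332 - \frac{155}{42}\right) = \left(-144\right) \left(- \frac{14099}{42}\right) = \frac{338376}{7}$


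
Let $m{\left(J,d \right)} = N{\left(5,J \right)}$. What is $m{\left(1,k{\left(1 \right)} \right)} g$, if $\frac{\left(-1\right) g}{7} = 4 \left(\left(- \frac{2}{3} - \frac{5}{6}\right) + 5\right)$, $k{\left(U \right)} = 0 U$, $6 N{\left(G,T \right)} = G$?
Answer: $- \frac{245}{3} \approx -81.667$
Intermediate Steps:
$N{\left(G,T \right)} = \frac{G}{6}$
$k{\left(U \right)} = 0$
$m{\left(J,d \right)} = \frac{5}{6}$ ($m{\left(J,d \right)} = \frac{1}{6} \cdot 5 = \frac{5}{6}$)
$g = -98$ ($g = - 7 \cdot 4 \left(\left(- \frac{2}{3} - \frac{5}{6}\right) + 5\right) = - 7 \cdot 4 \left(- \frac{3}{2} + 5\right) = - 7 \cdot 4 \cdot \frac{7}{2} = \left(-7\right) 14 = -98$)
$m{\left(1,k{\left(1 \right)} \right)} g = \frac{5}{6} \left(-98\right) = - \frac{245}{3}$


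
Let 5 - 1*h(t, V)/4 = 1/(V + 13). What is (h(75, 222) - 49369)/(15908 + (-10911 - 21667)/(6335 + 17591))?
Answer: -19819305471/6388344575 ≈ -3.1024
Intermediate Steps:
h(t, V) = 20 - 4/(13 + V) (h(t, V) = 20 - 4/(V + 13) = 20 - 4/(13 + V))
(h(75, 222) - 49369)/(15908 + (-10911 - 21667)/(6335 + 17591)) = (4*(64 + 5*222)/(13 + 222) - 49369)/(15908 + (-10911 - 21667)/(6335 + 17591)) = (4*(64 + 1110)/235 - 49369)/(15908 - 32578/23926) = (4*(1/235)*1174 - 49369)/(15908 - 32578*1/23926) = (4696/235 - 49369)/(15908 - 2327/1709) = -11597019/(235*27184445/1709) = -11597019/235*1709/27184445 = -19819305471/6388344575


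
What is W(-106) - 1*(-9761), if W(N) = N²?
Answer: 20997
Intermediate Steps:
W(-106) - 1*(-9761) = (-106)² - 1*(-9761) = 11236 + 9761 = 20997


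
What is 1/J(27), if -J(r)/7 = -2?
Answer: 1/14 ≈ 0.071429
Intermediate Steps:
J(r) = 14 (J(r) = -7*(-2) = 14)
1/J(27) = 1/14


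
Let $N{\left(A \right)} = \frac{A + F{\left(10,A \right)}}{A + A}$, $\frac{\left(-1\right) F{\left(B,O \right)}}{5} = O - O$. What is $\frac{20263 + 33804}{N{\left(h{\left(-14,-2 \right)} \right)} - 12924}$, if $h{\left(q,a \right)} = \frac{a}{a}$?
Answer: $- \frac{108134}{25847} \approx -4.1836$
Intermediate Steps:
$F{\left(B,O \right)} = 0$ ($F{\left(B,O \right)} = - 5 \left(O - O\right) = \left(-5\right) 0 = 0$)
$h{\left(q,a \right)} = 1$
$N{\left(A \right)} = \frac{1}{2}$ ($N{\left(A \right)} = \frac{A + 0}{A + A} = \frac{A}{2 A} = A \frac{1}{2 A} = \frac{1}{2}$)
$\frac{20263 + 33804}{N{\left(h{\left(-14,-2 \right)} \right)} - 12924} = \frac{20263 + 33804}{\frac{1}{2} - 12924} = \frac{54067}{- \frac{25847}{2}} = 54067 \left(- \frac{2}{25847}\right) = - \frac{108134}{25847}$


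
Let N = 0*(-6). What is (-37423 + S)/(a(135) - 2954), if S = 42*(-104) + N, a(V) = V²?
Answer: -41791/15271 ≈ -2.7366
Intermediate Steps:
N = 0
S = -4368 (S = 42*(-104) + 0 = -4368 + 0 = -4368)
(-37423 + S)/(a(135) - 2954) = (-37423 - 4368)/(135² - 2954) = -41791/(18225 - 2954) = -41791/15271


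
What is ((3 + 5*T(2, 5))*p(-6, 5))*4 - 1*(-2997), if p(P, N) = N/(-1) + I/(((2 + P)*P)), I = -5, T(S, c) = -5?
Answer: 10366/3 ≈ 3455.3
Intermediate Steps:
p(P, N) = -N - 5/(P*(2 + P)) (p(P, N) = N/(-1) - 5*1/(P*(2 + P)) = N*(-1) - 5*1/(P*(2 + P)) = -N - 5/(P*(2 + P)))
((3 + 5*T(2, 5))*p(-6, 5))*4 - 1*(-2997) = ((3 + 5*(-5))*((-5 - 1*5*(-6)² - 2*5*(-6))/((-6)*(2 - 6))))*4 - 1*(-2997) = ((3 - 25)*(-⅙*(-5 - 1*5*36 + 60)/(-4)))*4 + 2997 = -(-11)*(-1)*(-5 - 180 + 60)/(3*4)*4 + 2997 = -(-11)*(-1)*(-125)/(3*4)*4 + 2997 = -22*(-125/24)*4 + 2997 = (1375/12)*4 + 2997 = 1375/3 + 2997 = 10366/3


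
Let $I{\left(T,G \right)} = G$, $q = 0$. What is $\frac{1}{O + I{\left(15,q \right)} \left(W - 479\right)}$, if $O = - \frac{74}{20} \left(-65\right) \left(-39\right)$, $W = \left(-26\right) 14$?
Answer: $- \frac{2}{18759} \approx -0.00010662$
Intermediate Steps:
$W = -364$
$O = - \frac{18759}{2}$ ($O = \left(-74\right) \frac{1}{20} \left(-65\right) \left(-39\right) = \left(- \frac{37}{10}\right) \left(-65\right) \left(-39\right) = \frac{481}{2} \left(-39\right) = - \frac{18759}{2} \approx -9379.5$)
$\frac{1}{O + I{\left(15,q \right)} \left(W - 479\right)} = \frac{1}{- \frac{18759}{2} + 0 \left(-364 - 479\right)} = \frac{1}{- \frac{18759}{2} + 0 \left(-843\right)} = \frac{1}{- \frac{18759}{2} + 0} = \frac{1}{- \frac{18759}{2}} = - \frac{2}{18759}$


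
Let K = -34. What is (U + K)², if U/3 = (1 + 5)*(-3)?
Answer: 7744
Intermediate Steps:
U = -54 (U = 3*((1 + 5)*(-3)) = 3*(6*(-3)) = 3*(-18) = -54)
(U + K)² = (-54 - 34)² = (-88)² = 7744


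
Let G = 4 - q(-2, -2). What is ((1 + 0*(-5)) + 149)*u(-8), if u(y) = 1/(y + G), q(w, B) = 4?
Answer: -75/4 ≈ -18.750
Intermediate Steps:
G = 0 (G = 4 - 1*4 = 4 - 4 = 0)
u(y) = 1/y (u(y) = 1/(y + 0) = 1/y)
((1 + 0*(-5)) + 149)*u(-8) = ((1 + 0*(-5)) + 149)/(-8) = ((1 + 0) + 149)*(-⅛) = (1 + 149)*(-⅛) = 150*(-⅛) = -75/4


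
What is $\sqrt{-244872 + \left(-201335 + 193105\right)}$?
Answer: $i \sqrt{253102} \approx 503.09 i$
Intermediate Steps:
$\sqrt{-244872 + \left(-201335 + 193105\right)} = \sqrt{-244872 - 8230} = \sqrt{-253102} = i \sqrt{253102}$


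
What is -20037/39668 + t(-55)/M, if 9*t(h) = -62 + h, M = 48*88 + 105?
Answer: -6711989/13209444 ≈ -0.50812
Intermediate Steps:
M = 4329 (M = 4224 + 105 = 4329)
t(h) = -62/9 + h/9 (t(h) = (-62 + h)/9 = -62/9 + h/9)
-20037/39668 + t(-55)/M = -20037/39668 + (-62/9 + (1/9)*(-55))/4329 = -20037*1/39668 + (-62/9 - 55/9)*(1/4329) = -20037/39668 - 13*1/4329 = -20037/39668 - 1/333 = -6711989/13209444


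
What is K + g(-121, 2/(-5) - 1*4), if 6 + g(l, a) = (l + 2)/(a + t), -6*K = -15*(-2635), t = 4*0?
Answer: -72231/11 ≈ -6566.5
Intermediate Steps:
t = 0
K = -13175/2 (K = -(-5)*(-2635)/2 = -⅙*39525 = -13175/2 ≈ -6587.5)
g(l, a) = -6 + (2 + l)/a (g(l, a) = -6 + (l + 2)/(a + 0) = -6 + (2 + l)/a)
K + g(-121, 2/(-5) - 1*4) = -13175/2 + (2 - 121 - 6*(2/(-5) - 1*4))/(2/(-5) - 1*4) = -13175/2 + (2 - 121 - 6*(2*(-⅕) - 4))/(2*(-⅕) - 4) = -13175/2 + (2 - 121 - 6*(-⅖ - 4))/(-⅖ - 4) = -13175/2 + (2 - 121 - 6*(-22/5))/(-22/5) = -13175/2 - 5*(2 - 121 + 132/5)/22 = -13175/2 - 5/22*(-463/5) = -13175/2 + 463/22 = -72231/11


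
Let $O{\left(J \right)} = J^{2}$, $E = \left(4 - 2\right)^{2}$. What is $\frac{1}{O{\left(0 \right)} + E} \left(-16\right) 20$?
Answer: $-80$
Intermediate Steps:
$E = 4$ ($E = 2^{2} = 4$)
$\frac{1}{O{\left(0 \right)} + E} \left(-16\right) 20 = \frac{1}{0^{2} + 4} \left(-16\right) 20 = \frac{1}{0 + 4} \left(-16\right) 20 = \frac{1}{4} \left(-16\right) 20 = \left(-4\right) 20 = -80$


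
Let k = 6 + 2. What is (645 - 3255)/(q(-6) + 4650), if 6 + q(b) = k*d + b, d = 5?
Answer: -1305/2339 ≈ -0.55793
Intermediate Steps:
k = 8
q(b) = 34 + b (q(b) = -6 + (8*5 + b) = -6 + (40 + b) = 34 + b)
(645 - 3255)/(q(-6) + 4650) = (645 - 3255)/((34 - 6) + 4650) = -2610/(28 + 4650) = -2610/4678 = -2610*1/4678 = -1305/2339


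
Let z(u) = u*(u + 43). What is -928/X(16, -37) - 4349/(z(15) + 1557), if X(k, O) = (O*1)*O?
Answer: -8206037/3322563 ≈ -2.4698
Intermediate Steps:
X(k, O) = O² (X(k, O) = O*O = O²)
z(u) = u*(43 + u)
-928/X(16, -37) - 4349/(z(15) + 1557) = -928/((-37)²) - 4349/(15*(43 + 15) + 1557) = -928/1369 - 4349/(15*58 + 1557) = -928*1/1369 - 4349/(870 + 1557) = -928/1369 - 4349/2427 = -8206037/3322563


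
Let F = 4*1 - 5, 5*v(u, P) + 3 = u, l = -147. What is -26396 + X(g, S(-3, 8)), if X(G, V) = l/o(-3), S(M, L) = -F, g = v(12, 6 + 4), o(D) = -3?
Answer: -26347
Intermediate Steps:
v(u, P) = -⅗ + u/5
g = 9/5 (g = -⅗ + (⅕)*12 = -⅗ + 12/5 = 9/5 ≈ 1.8000)
F = -1 (F = 4 - 5 = -1)
S(M, L) = 1 (S(M, L) = -1*(-1) = 1)
X(G, V) = 49 (X(G, V) = -147/(-3) = -147*(-⅓) = 49)
-26396 + X(g, S(-3, 8)) = -26396 + 49 = -26347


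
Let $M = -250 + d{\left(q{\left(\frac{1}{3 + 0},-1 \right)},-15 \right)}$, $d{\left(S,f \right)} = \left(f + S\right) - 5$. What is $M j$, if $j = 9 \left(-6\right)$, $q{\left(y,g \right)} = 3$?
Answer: $14418$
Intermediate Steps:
$d{\left(S,f \right)} = -5 + S + f$ ($d{\left(S,f \right)} = \left(S + f\right) - 5 = -5 + S + f$)
$M = -267$ ($M = -250 - 17 = -267$)
$j = -54$
$M j = \left(-267\right) \left(-54\right) = 14418$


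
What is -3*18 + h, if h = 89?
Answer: 35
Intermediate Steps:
-3*18 + h = -3*18 + 89 = -54 + 89 = 35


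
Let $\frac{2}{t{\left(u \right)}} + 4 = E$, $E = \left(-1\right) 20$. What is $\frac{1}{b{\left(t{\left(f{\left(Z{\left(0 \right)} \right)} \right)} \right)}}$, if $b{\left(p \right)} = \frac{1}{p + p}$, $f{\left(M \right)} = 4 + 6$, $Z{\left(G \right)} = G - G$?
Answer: $- \frac{1}{6} \approx -0.16667$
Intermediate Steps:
$Z{\left(G \right)} = 0$
$f{\left(M \right)} = 10$
$E = -20$
$t{\left(u \right)} = - \frac{1}{12}$ ($t{\left(u \right)} = \frac{2}{-4 - 20} = \frac{2}{-24} = 2 \left(- \frac{1}{24}\right) = - \frac{1}{12}$)
$b{\left(p \right)} = \frac{1}{2 p}$
$\frac{1}{b{\left(t{\left(f{\left(Z{\left(0 \right)} \right)} \right)} \right)}} = \frac{1}{\frac{1}{2} \frac{1}{- \frac{1}{12}}} = \frac{1}{\frac{1}{2} \left(-12\right)} = \frac{1}{-6} = - \frac{1}{6}$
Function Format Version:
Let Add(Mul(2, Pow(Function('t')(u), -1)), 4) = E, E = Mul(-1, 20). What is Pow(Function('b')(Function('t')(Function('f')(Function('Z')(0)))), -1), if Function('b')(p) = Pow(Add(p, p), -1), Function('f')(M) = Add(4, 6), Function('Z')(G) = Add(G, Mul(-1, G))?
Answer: Rational(-1, 6) ≈ -0.16667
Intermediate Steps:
Function('Z')(G) = 0
Function('f')(M) = 10
E = -20
Function('t')(u) = Rational(-1, 12) (Function('t')(u) = Mul(2, Pow(Add(-4, -20), -1)) = Mul(2, Pow(-24, -1)) = Mul(2, Rational(-1, 24)) = Rational(-1, 12))
Function('b')(p) = Mul(Rational(1, 2), Pow(p, -1)) (Function('b')(p) = Pow(Mul(2, p), -1) = Mul(Rational(1, 2), Pow(p, -1)))
Pow(Function('b')(Function('t')(Function('f')(Function('Z')(0)))), -1) = Pow(Mul(Rational(1, 2), Pow(Rational(-1, 12), -1)), -1) = Pow(Mul(Rational(1, 2), -12), -1) = Pow(-6, -1) = Rational(-1, 6)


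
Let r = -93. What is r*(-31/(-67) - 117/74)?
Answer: 515685/4958 ≈ 104.01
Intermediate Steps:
r*(-31/(-67) - 117/74) = -93*(-31/(-67) - 117/74) = -93*(-31*(-1/67) - 117*1/74) = -93*(31/67 - 117/74) = -93*(-5545/4958) = 515685/4958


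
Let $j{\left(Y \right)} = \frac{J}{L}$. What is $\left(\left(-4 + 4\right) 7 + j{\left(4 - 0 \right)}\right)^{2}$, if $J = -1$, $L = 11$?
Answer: $\frac{1}{121} \approx 0.0082645$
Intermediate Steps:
$j{\left(Y \right)} = - \frac{1}{11}$
$\left(\left(-4 + 4\right) 7 + j{\left(4 - 0 \right)}\right)^{2} = \left(\left(-4 + 4\right) 7 - \frac{1}{11}\right)^{2} = \left(0 \cdot 7 - \frac{1}{11}\right)^{2} = \left(0 - \frac{1}{11}\right)^{2} = \left(- \frac{1}{11}\right)^{2} = \frac{1}{121}$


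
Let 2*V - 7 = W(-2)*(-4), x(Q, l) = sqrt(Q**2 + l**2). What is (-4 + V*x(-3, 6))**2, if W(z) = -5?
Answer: 32869/4 - 324*sqrt(5) ≈ 7492.8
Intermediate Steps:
V = 27/2 (V = 7/2 + (-5*(-4))/2 = 7/2 + (1/2)*20 = 7/2 + 10 = 27/2 ≈ 13.500)
(-4 + V*x(-3, 6))**2 = (-4 + 27*sqrt((-3)**2 + 6**2)/2)**2 = (-4 + 27*sqrt(9 + 36)/2)**2 = (-4 + 27*sqrt(45)/2)**2 = (-4 + 27*(3*sqrt(5))/2)**2 = (-4 + 81*sqrt(5)/2)**2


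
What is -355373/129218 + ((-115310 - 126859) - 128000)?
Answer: -47832853215/129218 ≈ -3.7017e+5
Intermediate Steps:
-355373/129218 + ((-115310 - 126859) - 128000) = -355373*1/129218 + (-242169 - 128000) = -355373/129218 - 370169 = -47832853215/129218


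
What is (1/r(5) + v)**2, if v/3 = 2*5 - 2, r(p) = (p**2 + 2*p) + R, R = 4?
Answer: 877969/1521 ≈ 577.23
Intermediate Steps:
r(p) = 4 + p**2 + 2*p (r(p) = (p**2 + 2*p) + 4 = 4 + p**2 + 2*p)
v = 24 (v = 3*(2*5 - 2) = 3*(10 - 2) = 3*8 = 24)
(1/r(5) + v)**2 = (1/(4 + 5**2 + 2*5) + 24)**2 = (1/(4 + 25 + 10) + 24)**2 = (1/39 + 24)**2 = (937/39)**2 = 877969/1521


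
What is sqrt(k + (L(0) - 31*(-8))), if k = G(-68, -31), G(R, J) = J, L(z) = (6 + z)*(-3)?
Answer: sqrt(199) ≈ 14.107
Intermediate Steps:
L(z) = -18 - 3*z
k = -31
sqrt(k + (L(0) - 31*(-8))) = sqrt(-31 + ((-18 - 3*0) - 31*(-8))) = sqrt(-31 + ((-18 + 0) + 248)) = sqrt(-31 + (-18 + 248)) = sqrt(-31 + 230) = sqrt(199)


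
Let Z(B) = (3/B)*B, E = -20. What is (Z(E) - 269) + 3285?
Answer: 3019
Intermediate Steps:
Z(B) = 3
(Z(E) - 269) + 3285 = (3 - 269) + 3285 = -266 + 3285 = 3019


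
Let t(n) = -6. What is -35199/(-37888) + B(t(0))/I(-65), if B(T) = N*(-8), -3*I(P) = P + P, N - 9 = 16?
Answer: -1815693/492544 ≈ -3.6864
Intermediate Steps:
N = 25 (N = 9 + 16 = 25)
I(P) = -2*P/3 (I(P) = -(P + P)/3 = -2*P/3)
B(T) = -200 (B(T) = 25*(-8) = -200)
-35199/(-37888) + B(t(0))/I(-65) = -35199/(-37888) - 200/((-⅔*(-65))) = -35199*(-1/37888) - 200/130/3 = 35199/37888 - 200*3/130 = 35199/37888 - 60/13 = -1815693/492544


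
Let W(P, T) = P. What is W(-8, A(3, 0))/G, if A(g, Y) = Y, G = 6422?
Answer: -4/3211 ≈ -0.0012457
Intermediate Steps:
W(-8, A(3, 0))/G = -8/6422 = -8*1/6422 = -4/3211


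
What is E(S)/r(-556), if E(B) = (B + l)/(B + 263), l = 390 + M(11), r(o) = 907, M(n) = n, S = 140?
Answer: 541/365521 ≈ 0.0014801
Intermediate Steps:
l = 401 (l = 390 + 11 = 401)
E(B) = (401 + B)/(263 + B) (E(B) = (B + 401)/(B + 263) = (401 + B)/(263 + B))
E(S)/r(-556) = ((401 + 140)/(263 + 140))/907 = (541/403)*(1/907) = 541/365521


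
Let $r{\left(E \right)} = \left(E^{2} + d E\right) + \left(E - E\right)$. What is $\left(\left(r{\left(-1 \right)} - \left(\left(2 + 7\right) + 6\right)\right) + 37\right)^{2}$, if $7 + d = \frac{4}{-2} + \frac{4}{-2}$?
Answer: $1156$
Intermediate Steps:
$d = -11$ ($d = -7 + \left(\frac{4}{-2} + \frac{4}{-2}\right) = -7 + \left(4 \left(- \frac{1}{2}\right) + 4 \left(- \frac{1}{2}\right)\right) = -7 - 4 = -11$)
$r{\left(E \right)} = E^{2} - 11 E$ ($r{\left(E \right)} = \left(E^{2} - 11 E\right) + \left(E - E\right) = \left(E^{2} - 11 E\right) + 0 = E^{2} - 11 E$)
$\left(\left(r{\left(-1 \right)} - \left(\left(2 + 7\right) + 6\right)\right) + 37\right)^{2} = \left(\left(- (-11 - 1) - \left(\left(2 + 7\right) + 6\right)\right) + 37\right)^{2} = \left(\left(\left(-1\right) \left(-12\right) - \left(9 + 6\right)\right) + 37\right)^{2} = \left(\left(12 - 15\right) + 37\right)^{2} = \left(-3 + 37\right)^{2} = 34^{2} = 1156$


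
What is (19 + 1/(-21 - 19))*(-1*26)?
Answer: -9867/20 ≈ -493.35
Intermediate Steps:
(19 + 1/(-21 - 19))*(-1*26) = (19 + 1/(-40))*(-26) = (19 - 1/40)*(-26) = (759/40)*(-26) = -9867/20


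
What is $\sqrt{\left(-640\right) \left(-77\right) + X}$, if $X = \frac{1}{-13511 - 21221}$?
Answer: $\frac{\sqrt{14861761662997}}{17366} \approx 221.99$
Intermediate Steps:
$X = - \frac{1}{34732}$ ($X = \frac{1}{-34732} = - \frac{1}{34732} \approx -2.8792 \cdot 10^{-5}$)
$\sqrt{\left(-640\right) \left(-77\right) + X} = \sqrt{\left(-640\right) \left(-77\right) - \frac{1}{34732}} = \sqrt{49280 - \frac{1}{34732}} = \sqrt{\frac{1711592959}{34732}} = \frac{\sqrt{14861761662997}}{17366}$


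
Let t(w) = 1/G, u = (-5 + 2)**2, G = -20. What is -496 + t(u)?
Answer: -9921/20 ≈ -496.05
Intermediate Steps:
u = 9 (u = (-3)**2 = 9)
t(w) = -1/20 (t(w) = 1/(-20) = -1/20)
-496 + t(u) = -496 - 1/20 = -9921/20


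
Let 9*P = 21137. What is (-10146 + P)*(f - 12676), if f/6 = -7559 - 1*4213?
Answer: 5846305516/9 ≈ 6.4959e+8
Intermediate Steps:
f = -70632 (f = 6*(-7559 - 1*4213) = 6*(-7559 - 4213) = 6*(-11772) = -70632)
P = 21137/9 (P = (⅑)*21137 = 21137/9 ≈ 2348.6)
(-10146 + P)*(f - 12676) = (-10146 + 21137/9)*(-70632 - 12676) = -70177/9*(-83308) = 5846305516/9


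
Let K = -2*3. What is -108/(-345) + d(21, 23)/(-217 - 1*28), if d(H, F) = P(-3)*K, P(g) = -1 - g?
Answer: 408/1127 ≈ 0.36202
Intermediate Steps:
K = -6
d(H, F) = -12 (d(H, F) = (-1 - 1*(-3))*(-6) = (-1 + 3)*(-6) = 2*(-6) = -12)
-108/(-345) + d(21, 23)/(-217 - 1*28) = -108/(-345) - 12/(-217 - 1*28) = -108*(-1/345) - 12/(-217 - 28) = 36/115 - 12/(-245) = 36/115 - 12*(-1/245) = 36/115 + 12/245 = 408/1127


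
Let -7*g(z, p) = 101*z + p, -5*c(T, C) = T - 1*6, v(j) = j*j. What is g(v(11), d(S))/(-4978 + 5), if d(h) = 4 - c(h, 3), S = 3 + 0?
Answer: 61122/174055 ≈ 0.35116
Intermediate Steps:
v(j) = j²
S = 3
c(T, C) = 6/5 - T/5 (c(T, C) = -(T - 1*6)/5 = -(T - 6)/5 = -(-6 + T)/5 = 6/5 - T/5)
d(h) = 14/5 + h/5 (d(h) = 4 - (6/5 - h/5) = 4 + (-6/5 + h/5) = 14/5 + h/5)
g(z, p) = -101*z/7 - p/7 (g(z, p) = -(101*z + p)/7 = -(p + 101*z)/7 = -101*z/7 - p/7)
g(v(11), d(S))/(-4978 + 5) = (-101/7*11² - (14/5 + (⅕)*3)/7)/(-4978 + 5) = (-101/7*121 - (14/5 + ⅗)/7)/(-4973) = (-12221/7 - ⅐*17/5)*(-1/4973) = (-12221/7 - 17/35)*(-1/4973) = -61122/35*(-1/4973) = 61122/174055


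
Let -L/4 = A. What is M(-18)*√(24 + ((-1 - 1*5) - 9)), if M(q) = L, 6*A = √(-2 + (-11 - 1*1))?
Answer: -2*I*√14 ≈ -7.4833*I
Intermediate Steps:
A = I*√14/6 (A = √(-2 + (-11 - 1*1))/6 = √(-2 + (-11 - 1))/6 = √(-2 - 12)/6 = √(-14)/6 = (I*√14)/6 = I*√14/6 ≈ 0.62361*I)
L = -2*I*√14/3 ≈ -2.4944*I
M(q) = -2*I*√14/3
M(-18)*√(24 + ((-1 - 1*5) - 9)) = (-2*I*√14/3)*√(24 + ((-1 - 1*5) - 9)) = (-2*I*√14/3)*√(24 + ((-1 - 5) - 9)) = (-2*I*√14/3)*√(24 + (-6 - 9)) = (-2*I*√14/3)*√(24 - 15) = (-2*I*√14/3)*√9 = -2*I*√14/3*3 = -2*I*√14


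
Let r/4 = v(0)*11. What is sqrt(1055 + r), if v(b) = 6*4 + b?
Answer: sqrt(2111) ≈ 45.946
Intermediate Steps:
v(b) = 24 + b
r = 1056 (r = 4*((24 + 0)*11) = 4*(24*11) = 4*264 = 1056)
sqrt(1055 + r) = sqrt(1055 + 1056) = sqrt(2111)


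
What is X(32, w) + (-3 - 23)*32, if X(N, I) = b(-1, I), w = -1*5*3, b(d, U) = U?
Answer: -847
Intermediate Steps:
w = -15 (w = -5*3 = -15)
X(N, I) = I
X(32, w) + (-3 - 23)*32 = -15 + (-3 - 23)*32 = -15 - 26*32 = -15 - 832 = -847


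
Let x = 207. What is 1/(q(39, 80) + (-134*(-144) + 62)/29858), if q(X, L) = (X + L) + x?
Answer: 14929/4876533 ≈ 0.0030614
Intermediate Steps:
q(X, L) = 207 + L + X (q(X, L) = (X + L) + 207 = (L + X) + 207 = 207 + L + X)
1/(q(39, 80) + (-134*(-144) + 62)/29858) = 1/((207 + 80 + 39) + (-134*(-144) + 62)/29858) = 1/(326 + (19296 + 62)*(1/29858)) = 1/(326 + 19358*(1/29858)) = 1/(326 + 9679/14929) = 1/(4876533/14929) = 14929/4876533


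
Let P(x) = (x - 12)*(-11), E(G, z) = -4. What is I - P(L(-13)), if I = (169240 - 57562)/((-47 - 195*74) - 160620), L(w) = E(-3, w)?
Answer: -30928750/175097 ≈ -176.64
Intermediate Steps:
L(w) = -4
P(x) = 132 - 11*x (P(x) = (-12 + x)*(-11) = 132 - 11*x)
I = -111678/175097 (I = 111678/((-47 - 14430) - 160620) = 111678/(-14477 - 160620) = 111678/(-175097) = 111678*(-1/175097) = -111678/175097 ≈ -0.63781)
I - P(L(-13)) = -111678/175097 - (132 - 11*(-4)) = -111678/175097 - (132 + 44) = -111678/175097 - 1*176 = -111678/175097 - 176 = -30928750/175097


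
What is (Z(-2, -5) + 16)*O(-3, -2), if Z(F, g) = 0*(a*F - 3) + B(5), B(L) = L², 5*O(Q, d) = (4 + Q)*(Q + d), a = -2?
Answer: -41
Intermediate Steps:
O(Q, d) = (4 + Q)*(Q + d)/5 (O(Q, d) = ((4 + Q)*(Q + d))/5 = (4 + Q)*(Q + d)/5)
Z(F, g) = 25 (Z(F, g) = 0*(-2*F - 3) + 5² = 0*(-3 - 2*F) + 25 = 0 + 25 = 25)
(Z(-2, -5) + 16)*O(-3, -2) = (25 + 16)*((⅕)*(-3)² + (⅘)*(-3) + (⅘)*(-2) + (⅕)*(-3)*(-2)) = 41*((⅕)*9 - 12/5 - 8/5 + 6/5) = 41*(9/5 - 12/5 - 8/5 + 6/5) = 41*(-1) = -41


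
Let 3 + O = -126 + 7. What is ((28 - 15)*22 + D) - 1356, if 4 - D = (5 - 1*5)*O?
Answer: -1066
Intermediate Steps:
O = -122 (O = -3 + (-126 + 7) = -3 - 119 = -122)
D = 4 (D = 4 - (5 - 1*5)*(-122) = 4 - (5 - 5)*(-122) = 4 - 0*(-122) = 4 - 1*0 = 4 + 0 = 4)
((28 - 15)*22 + D) - 1356 = ((28 - 15)*22 + 4) - 1356 = (13*22 + 4) - 1356 = (286 + 4) - 1356 = 290 - 1356 = -1066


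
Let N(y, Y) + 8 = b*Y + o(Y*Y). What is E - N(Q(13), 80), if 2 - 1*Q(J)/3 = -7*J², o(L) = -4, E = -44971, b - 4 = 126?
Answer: -55359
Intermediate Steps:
b = 130 (b = 4 + 126 = 130)
Q(J) = 6 + 21*J² (Q(J) = 6 - (-21)*J² = 6 + 21*J²)
N(y, Y) = -12 + 130*Y (N(y, Y) = -8 + (130*Y - 4) = -8 + (-4 + 130*Y) = -12 + 130*Y)
E - N(Q(13), 80) = -44971 - (-12 + 130*80) = -44971 - (-12 + 10400) = -44971 - 1*10388 = -44971 - 10388 = -55359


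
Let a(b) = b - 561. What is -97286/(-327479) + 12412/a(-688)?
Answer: -3943159134/409021271 ≈ -9.6405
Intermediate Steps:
a(b) = -561 + b
-97286/(-327479) + 12412/a(-688) = -97286/(-327479) + 12412/(-561 - 688) = -97286*(-1/327479) + 12412/(-1249) = 97286/327479 + 12412*(-1/1249) = 97286/327479 - 12412/1249 = -3943159134/409021271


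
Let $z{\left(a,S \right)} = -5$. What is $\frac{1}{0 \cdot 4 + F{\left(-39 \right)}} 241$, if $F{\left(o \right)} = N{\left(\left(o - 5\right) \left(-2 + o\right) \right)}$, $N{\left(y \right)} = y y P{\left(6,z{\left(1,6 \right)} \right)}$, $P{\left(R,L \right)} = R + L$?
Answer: $\frac{241}{3254416} \approx 7.4053 \cdot 10^{-5}$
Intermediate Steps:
$P{\left(R,L \right)} = L + R$
$N{\left(y \right)} = y^{2}$ ($N{\left(y \right)} = y y \left(-5 + 6\right) = y^{2} \cdot 1 = y^{2}$)
$F{\left(o \right)} = \left(-5 + o\right)^{2} \left(-2 + o\right)^{2}$ ($F{\left(o \right)} = \left(\left(o - 5\right) \left(-2 + o\right)\right)^{2} = \left(\left(-5 + o\right) \left(-2 + o\right)\right)^{2} = \left(-5 + o\right)^{2} \left(-2 + o\right)^{2}$)
$\frac{1}{0 \cdot 4 + F{\left(-39 \right)}} 241 = \frac{1}{0 \cdot 4 + \left(10 + \left(-39\right)^{2} - -273\right)^{2}} \cdot 241 = \frac{1}{0 + \left(10 + 1521 + 273\right)^{2}} \cdot 241 = \frac{1}{0 + 1804^{2}} \cdot 241 = \frac{1}{0 + 3254416} \cdot 241 = \frac{1}{3254416} \cdot 241 = \frac{241}{3254416}$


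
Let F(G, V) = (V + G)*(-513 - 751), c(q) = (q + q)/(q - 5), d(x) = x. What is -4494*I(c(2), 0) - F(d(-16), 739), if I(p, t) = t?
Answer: 913872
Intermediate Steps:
c(q) = 2*q/(-5 + q) (c(q) = (2*q)/(-5 + q) = 2*q/(-5 + q))
F(G, V) = -1264*G - 1264*V (F(G, V) = (G + V)*(-1264) = -1264*G - 1264*V)
-4494*I(c(2), 0) - F(d(-16), 739) = -4494*0 - (-1264*(-16) - 1264*739) = 0 - (20224 - 934096) = 0 - 1*(-913872) = 0 + 913872 = 913872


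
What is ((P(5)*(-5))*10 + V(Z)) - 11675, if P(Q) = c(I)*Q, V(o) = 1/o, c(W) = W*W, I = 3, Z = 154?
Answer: -2144449/154 ≈ -13925.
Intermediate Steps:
c(W) = W²
P(Q) = 9*Q (P(Q) = 3²*Q = 9*Q)
((P(5)*(-5))*10 + V(Z)) - 11675 = (((9*5)*(-5))*10 + 1/154) - 11675 = ((45*(-5))*10 + 1/154) - 11675 = (-225*10 + 1/154) - 11675 = (-2250 + 1/154) - 11675 = -346499/154 - 11675 = -2144449/154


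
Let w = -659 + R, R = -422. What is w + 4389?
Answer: 3308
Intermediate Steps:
w = -1081 (w = -659 - 422 = -1081)
w + 4389 = -1081 + 4389 = 3308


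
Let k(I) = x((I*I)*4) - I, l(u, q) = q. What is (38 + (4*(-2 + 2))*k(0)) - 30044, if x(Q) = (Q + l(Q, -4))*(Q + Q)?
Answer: -30006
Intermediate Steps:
x(Q) = 2*Q*(-4 + Q) (x(Q) = (Q - 4)*(Q + Q) = (-4 + Q)*(2*Q) = 2*Q*(-4 + Q))
k(I) = -I + 8*I²*(-4 + 4*I²) (k(I) = 2*((I*I)*4)*(-4 + (I*I)*4) - I = 2*(I²*4)*(-4 + I²*4) - I = 2*(4*I²)*(-4 + 4*I²) - I = 8*I²*(-4 + 4*I²) - I = -I + 8*I²*(-4 + 4*I²))
(38 + (4*(-2 + 2))*k(0)) - 30044 = (38 + (4*(-2 + 2))*(0*(-1 + 32*0*(-1 + 0²)))) - 30044 = (38 + (4*0)*(0*(-1 + 32*0*(-1 + 0)))) - 30044 = (38 + 0*(0*(-1 + 32*0*(-1)))) - 30044 = (38 + 0*(0*(-1 + 0))) - 30044 = (38 + 0*(0*(-1))) - 30044 = (38 + 0*0) - 30044 = (38 + 0) - 30044 = 38 - 30044 = -30006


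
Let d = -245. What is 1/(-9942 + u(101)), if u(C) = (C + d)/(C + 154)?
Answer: -85/845118 ≈ -0.00010058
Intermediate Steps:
u(C) = (-245 + C)/(154 + C) (u(C) = (C - 245)/(C + 154) = (-245 + C)/(154 + C))
1/(-9942 + u(101)) = 1/(-9942 + (-245 + 101)/(154 + 101)) = 1/(-9942 - 144/255) = 1/(-9942 + (1/255)*(-144)) = 1/(-9942 - 48/85) = 1/(-845118/85) = -85/845118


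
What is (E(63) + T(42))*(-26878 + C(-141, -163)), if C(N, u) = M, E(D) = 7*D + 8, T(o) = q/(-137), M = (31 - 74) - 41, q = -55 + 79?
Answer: -1657866418/137 ≈ -1.2101e+7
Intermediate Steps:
q = 24
M = -84 (M = -43 - 41 = -84)
T(o) = -24/137 (T(o) = 24/(-137) = 24*(-1/137) = -24/137)
E(D) = 8 + 7*D
C(N, u) = -84
(E(63) + T(42))*(-26878 + C(-141, -163)) = ((8 + 7*63) - 24/137)*(-26878 - 84) = ((8 + 441) - 24/137)*(-26962) = (449 - 24/137)*(-26962) = (61489/137)*(-26962) = -1657866418/137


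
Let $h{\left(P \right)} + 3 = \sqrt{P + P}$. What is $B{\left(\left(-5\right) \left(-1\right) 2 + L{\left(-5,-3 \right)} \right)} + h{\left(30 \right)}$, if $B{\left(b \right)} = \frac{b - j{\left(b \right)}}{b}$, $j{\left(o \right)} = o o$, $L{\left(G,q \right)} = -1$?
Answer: $-11 + 2 \sqrt{15} \approx -3.254$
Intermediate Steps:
$j{\left(o \right)} = o^{2}$
$h{\left(P \right)} = -3 + \sqrt{2} \sqrt{P}$ ($h{\left(P \right)} = -3 + \sqrt{P + P} = -3 + \sqrt{2 P} = -3 + \sqrt{2} \sqrt{P}$)
$B{\left(b \right)} = \frac{b - b^{2}}{b}$
$B{\left(\left(-5\right) \left(-1\right) 2 + L{\left(-5,-3 \right)} \right)} + h{\left(30 \right)} = \left(1 - \left(\left(-5\right) \left(-1\right) 2 - 1\right)\right) - \left(3 - \sqrt{2} \sqrt{30}\right) = \left(1 - \left(5 \cdot 2 - 1\right)\right) - \left(3 - 2 \sqrt{15}\right) = \left(1 - \left(10 - 1\right)\right) - \left(3 - 2 \sqrt{15}\right) = \left(1 - 9\right) - \left(3 - 2 \sqrt{15}\right) = -8 - \left(3 - 2 \sqrt{15}\right) = -11 + 2 \sqrt{15}$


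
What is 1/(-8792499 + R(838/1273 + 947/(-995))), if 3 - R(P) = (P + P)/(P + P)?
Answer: -1/8792497 ≈ -1.1373e-7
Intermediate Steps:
R(P) = 2 (R(P) = 3 - (P + P)/(P + P) = 3 - 2*P/(2*P) = 3 - 2*P*1/(2*P) = 3 - 1*1 = 3 - 1 = 2)
1/(-8792499 + R(838/1273 + 947/(-995))) = 1/(-8792499 + 2) = 1/(-8792497) = -1/8792497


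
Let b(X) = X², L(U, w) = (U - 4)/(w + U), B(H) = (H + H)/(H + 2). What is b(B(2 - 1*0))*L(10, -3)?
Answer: 6/7 ≈ 0.85714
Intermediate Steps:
B(H) = 2*H/(2 + H) (B(H) = (2*H)/(2 + H) = 2*H/(2 + H))
L(U, w) = (-4 + U)/(U + w)
b(B(2 - 1*0))*L(10, -3) = (2*(2 - 1*0)/(2 + (2 - 1*0)))²*((-4 + 10)/(10 - 3)) = (2*(2 + 0)/(2 + (2 + 0)))²*(6/7) = (2*2/(2 + 2))²*((⅐)*6) = (2*2/4)²*(6/7) = (2*2*(¼))²*(6/7) = 1²*(6/7) = 1*(6/7) = 6/7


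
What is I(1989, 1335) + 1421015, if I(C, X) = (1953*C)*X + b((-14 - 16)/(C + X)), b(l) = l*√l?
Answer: 5187251210 - 5*I*√2770/306916 ≈ 5.1872e+9 - 0.00085741*I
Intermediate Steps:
b(l) = l^(3/2)
I(C, X) = 30*√30*(-1/(C + X))^(3/2) + 1953*C*X (I(C, X) = (1953*C)*X + ((-14 - 16)/(C + X))^(3/2) = 1953*C*X + (-30/(C + X))^(3/2) = 1953*C*X + 30*√30*(-1/(C + X))^(3/2) = 30*√30*(-1/(C + X))^(3/2) + 1953*C*X)
I(1989, 1335) + 1421015 = (30*√30*(-1/(1989 + 1335))^(3/2) + 1953*1989*1335) + 1421015 = (30*√30*(-1/3324)^(3/2) + 5185830195) + 1421015 = (30*√30*(-I*√831/5524488) + 5185830195) + 1421015 = (-5*I*√2770/306916 + 5185830195) + 1421015 = (5185830195 - 5*I*√2770/306916) + 1421015 = 5187251210 - 5*I*√2770/306916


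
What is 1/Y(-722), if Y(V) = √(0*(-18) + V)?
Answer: -I*√2/38 ≈ -0.037216*I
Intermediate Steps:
Y(V) = √V (Y(V) = √(0 + V) = √V)
1/Y(-722) = 1/(√(-722)) = 1/(19*I*√2) = -I*√2/38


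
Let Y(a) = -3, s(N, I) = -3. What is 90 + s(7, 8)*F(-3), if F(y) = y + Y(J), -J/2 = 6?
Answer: 108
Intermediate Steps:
J = -12 (J = -2*6 = -12)
F(y) = -3 + y (F(y) = y - 3 = -3 + y)
90 + s(7, 8)*F(-3) = 90 - 3*(-3 - 3) = 90 - 3*(-6) = 90 + 18 = 108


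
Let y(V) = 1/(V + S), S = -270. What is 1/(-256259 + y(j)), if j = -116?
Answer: -386/98915975 ≈ -3.9023e-6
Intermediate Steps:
y(V) = 1/(-270 + V) (y(V) = 1/(V - 270) = 1/(-270 + V))
1/(-256259 + y(j)) = 1/(-256259 + 1/(-270 - 116)) = 1/(-256259 + 1/(-386)) = 1/(-256259 - 1/386) = 1/(-98915975/386) = -386/98915975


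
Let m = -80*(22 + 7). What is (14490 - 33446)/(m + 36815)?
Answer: -18956/34495 ≈ -0.54953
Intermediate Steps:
m = -2320 (m = -80*29 = -2320)
(14490 - 33446)/(m + 36815) = (14490 - 33446)/(-2320 + 36815) = -18956/34495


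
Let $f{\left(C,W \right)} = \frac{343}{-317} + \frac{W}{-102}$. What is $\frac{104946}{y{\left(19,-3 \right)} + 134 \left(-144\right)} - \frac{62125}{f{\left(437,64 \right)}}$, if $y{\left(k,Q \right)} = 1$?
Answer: $\frac{19376512820523}{533255915} \approx 36336.0$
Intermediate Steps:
$f{\left(C,W \right)} = - \frac{343}{317} - \frac{W}{102}$ ($f{\left(C,W \right)} = 343 \left(- \frac{1}{317}\right) + W \left(- \frac{1}{102}\right) = - \frac{343}{317} - \frac{W}{102}$)
$\frac{104946}{y{\left(19,-3 \right)} + 134 \left(-144\right)} - \frac{62125}{f{\left(437,64 \right)}} = \frac{104946}{1 + 134 \left(-144\right)} - \frac{62125}{- \frac{343}{317} - \frac{32}{51}} = \frac{104946}{1 - 19296} - \frac{62125}{- \frac{343}{317} - \frac{32}{51}} = \frac{104946}{-19295} - \frac{62125}{- \frac{27637}{16167}} = 104946 \left(- \frac{1}{19295}\right) - - \frac{1004374875}{27637} = - \frac{104946}{19295} + \frac{1004374875}{27637} = \frac{19376512820523}{533255915}$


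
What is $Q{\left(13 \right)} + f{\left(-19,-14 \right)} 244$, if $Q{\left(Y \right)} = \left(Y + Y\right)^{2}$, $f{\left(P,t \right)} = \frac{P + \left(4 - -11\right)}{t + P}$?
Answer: $\frac{23284}{33} \approx 705.58$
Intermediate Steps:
$f{\left(P,t \right)} = \frac{15 + P}{P + t}$ ($f{\left(P,t \right)} = \frac{P + \left(4 + 11\right)}{P + t} = \frac{P + 15}{P + t} = \frac{15 + P}{P + t}$)
$Q{\left(Y \right)} = 4 Y^{2}$ ($Q{\left(Y \right)} = \left(2 Y\right)^{2} = 4 Y^{2}$)
$Q{\left(13 \right)} + f{\left(-19,-14 \right)} 244 = 4 \cdot 13^{2} + \frac{15 - 19}{-19 - 14} \cdot 244 = 4 \cdot 169 + \frac{1}{-33} \left(-4\right) 244 = 676 + \left(- \frac{1}{33}\right) \left(-4\right) 244 = 676 + \frac{4}{33} \cdot 244 = 676 + \frac{976}{33} = \frac{23284}{33}$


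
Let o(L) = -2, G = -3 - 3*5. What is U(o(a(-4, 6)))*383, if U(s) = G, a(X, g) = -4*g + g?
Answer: -6894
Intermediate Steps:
G = -18 (G = -3 - 15 = -18)
a(X, g) = -3*g
U(s) = -18
U(o(a(-4, 6)))*383 = -18*383 = -6894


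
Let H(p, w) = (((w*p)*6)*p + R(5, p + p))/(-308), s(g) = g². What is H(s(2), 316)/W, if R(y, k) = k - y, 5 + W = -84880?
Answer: 10113/8714860 ≈ 0.0011604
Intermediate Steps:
W = -84885 (W = -5 - 84880 = -84885)
H(p, w) = 5/308 - p/154 - 3*w*p²/154 (H(p, w) = (((w*p)*6)*p + ((p + p) - 1*5))/(-308) = (((p*w)*6)*p + (2*p - 5))*(-1/308) = ((6*p*w)*p + (-5 + 2*p))*(-1/308) = (6*w*p² + (-5 + 2*p))*(-1/308) = (-5 + 2*p + 6*w*p²)*(-1/308) = 5/308 - p/154 - 3*w*p²/154)
H(s(2), 316)/W = (5/308 - 1/154*2² - 3/154*316*(2²)²)/(-84885) = (5/308 - 1/154*4 - 3/154*316*4²)*(-1/84885) = (5/308 - 2/77 - 3/154*316*16)*(-1/84885) = (5/308 - 2/77 - 7584/77)*(-1/84885) = -30339/308*(-1/84885) = 10113/8714860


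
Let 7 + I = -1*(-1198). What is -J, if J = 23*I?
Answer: -27393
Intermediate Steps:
I = 1191 (I = -7 - 1*(-1198) = -7 + 1198 = 1191)
J = 27393 (J = 23*1191 = 27393)
-J = -1*27393 = -27393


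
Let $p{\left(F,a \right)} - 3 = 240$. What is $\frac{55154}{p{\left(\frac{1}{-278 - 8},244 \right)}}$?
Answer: $\frac{55154}{243} \approx 226.97$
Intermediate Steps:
$p{\left(F,a \right)} = 243$ ($p{\left(F,a \right)} = 3 + 240 = 243$)
$\frac{55154}{p{\left(\frac{1}{-278 - 8},244 \right)}} = \frac{55154}{243}$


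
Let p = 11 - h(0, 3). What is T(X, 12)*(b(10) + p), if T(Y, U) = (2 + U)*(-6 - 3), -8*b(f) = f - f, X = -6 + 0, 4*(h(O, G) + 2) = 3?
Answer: -3087/2 ≈ -1543.5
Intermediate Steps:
h(O, G) = -5/4 (h(O, G) = -2 + (1/4)*3 = -2 + 3/4 = -5/4)
X = -6
b(f) = 0 (b(f) = -(f - f)/8 = -1/8*0 = 0)
T(Y, U) = -18 - 9*U (T(Y, U) = (2 + U)*(-9) = -18 - 9*U)
p = 49/4 (p = 11 - 1*(-5/4) = 11 + 5/4 = 49/4 ≈ 12.250)
T(X, 12)*(b(10) + p) = (-18 - 9*12)*(0 + 49/4) = (-18 - 108)*(49/4) = -126*49/4 = -3087/2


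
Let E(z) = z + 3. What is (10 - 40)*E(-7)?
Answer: 120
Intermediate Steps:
E(z) = 3 + z
(10 - 40)*E(-7) = (10 - 40)*(3 - 7) = -30*(-4) = 120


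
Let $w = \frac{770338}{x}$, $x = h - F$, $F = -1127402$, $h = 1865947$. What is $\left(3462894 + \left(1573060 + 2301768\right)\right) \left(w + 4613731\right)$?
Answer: $\frac{101337667248782428954}{2993349} \approx 3.3854 \cdot 10^{13}$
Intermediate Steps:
$x = 2993349$ ($x = 1865947 - -1127402 = 1865947 + 1127402 = 2993349$)
$w = \frac{770338}{2993349} \approx 0.25735$
$\left(3462894 + \left(1573060 + 2301768\right)\right) \left(w + 4613731\right) = \left(3462894 + \left(1573060 + 2301768\right)\right) \left(\frac{770338}{2993349} + 4613731\right) = \left(3462894 + 3874828\right) \frac{13810507845457}{2993349} = 7337722 \cdot \frac{13810507845457}{2993349} = \frac{101337667248782428954}{2993349}$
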